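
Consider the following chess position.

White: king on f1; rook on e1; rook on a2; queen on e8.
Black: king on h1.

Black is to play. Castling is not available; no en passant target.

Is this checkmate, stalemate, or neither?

Black to move; black king on h1.
In check: no.
King squares — g1: attacked by Kf1; g2: attacked by Kf1; h2: attacked by Ra2.
Legal moves for Black: none.
Not in check and no legal moves → stalemate.

stalemate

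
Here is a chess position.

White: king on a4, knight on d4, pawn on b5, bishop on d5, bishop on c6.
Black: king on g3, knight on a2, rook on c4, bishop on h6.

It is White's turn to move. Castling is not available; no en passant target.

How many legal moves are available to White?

4

White to move; king on a4.
In check: yes, from the black rook on c4.
Legal moves: Ka5, Kb3, Ka3, Bxc4.
Count: 4.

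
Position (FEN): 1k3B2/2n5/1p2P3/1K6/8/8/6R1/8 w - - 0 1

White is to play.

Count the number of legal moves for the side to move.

5

White to move; king on b5.
In check: yes, from the black knight on c7.
Legal moves: Kc6, Kxb6, Kc4, Kb4, Ka4.
Count: 5.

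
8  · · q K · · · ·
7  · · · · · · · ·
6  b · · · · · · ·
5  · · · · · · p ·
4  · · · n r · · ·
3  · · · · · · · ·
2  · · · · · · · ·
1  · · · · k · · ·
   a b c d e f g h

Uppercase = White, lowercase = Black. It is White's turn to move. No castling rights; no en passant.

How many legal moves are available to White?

White to move; king on d8.
In check: yes, from the black queen on c8.
Legal moves: none.
Count: 0.

0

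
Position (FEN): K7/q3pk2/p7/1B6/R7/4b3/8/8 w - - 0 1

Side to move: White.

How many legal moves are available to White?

0

White to move; king on a8.
In check: yes, from the black queen on a7.
Legal moves: none.
Count: 0.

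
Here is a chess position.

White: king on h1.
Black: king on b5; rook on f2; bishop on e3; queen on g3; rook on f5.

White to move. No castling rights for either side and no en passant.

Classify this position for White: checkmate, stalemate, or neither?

stalemate

White to move; white king on h1.
In check: no.
King squares — g1: attacked by Qg3; g2: attacked by Rf2; h2: attacked by Rf2.
Legal moves for White: none.
Not in check and no legal moves → stalemate.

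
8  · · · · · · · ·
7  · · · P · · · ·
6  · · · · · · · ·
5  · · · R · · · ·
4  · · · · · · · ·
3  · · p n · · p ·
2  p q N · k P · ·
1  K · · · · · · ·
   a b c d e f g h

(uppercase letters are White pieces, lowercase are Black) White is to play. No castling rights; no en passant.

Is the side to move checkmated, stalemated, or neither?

checkmate

White to move; white king on a1.
In check: yes, from the black queen on b2.
King squares — b1: attacked by Pa2; a2: attacked by Qb2; b2: attacked by Pc3.
Legal moves for White: none.
In check with no legal moves → checkmate.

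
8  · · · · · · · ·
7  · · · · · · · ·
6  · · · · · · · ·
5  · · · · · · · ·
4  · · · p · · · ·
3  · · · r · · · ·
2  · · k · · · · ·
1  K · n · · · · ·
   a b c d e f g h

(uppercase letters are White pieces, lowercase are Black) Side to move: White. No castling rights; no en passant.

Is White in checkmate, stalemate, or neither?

White to move; white king on a1.
In check: no.
King squares — b1: attacked by Kc2; a2: attacked by Nc1; b2: attacked by Kc2.
Legal moves for White: none.
Not in check and no legal moves → stalemate.

stalemate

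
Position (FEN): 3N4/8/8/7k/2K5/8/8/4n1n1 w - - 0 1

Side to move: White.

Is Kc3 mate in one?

After Kc3: black king on h5; in check: no.
Black is not in check, so this cannot be checkmate.

no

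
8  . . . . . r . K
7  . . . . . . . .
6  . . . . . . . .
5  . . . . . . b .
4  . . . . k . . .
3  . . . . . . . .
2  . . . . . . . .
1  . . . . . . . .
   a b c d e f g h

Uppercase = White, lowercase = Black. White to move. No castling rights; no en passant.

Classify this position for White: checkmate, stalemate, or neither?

White to move; white king on h8.
In check: yes, from the black rook on f8.
Legal moves for White: Kh7, Kg7.
White is in check but has 2 legal moves → neither.

neither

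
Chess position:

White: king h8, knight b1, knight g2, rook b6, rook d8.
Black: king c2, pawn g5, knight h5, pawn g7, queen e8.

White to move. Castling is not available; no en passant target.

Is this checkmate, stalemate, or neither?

White to move; white king on h8.
In check: yes, from the black queen on e8.
Legal moves for White: Kh7, Rxe8.
White is in check but has 2 legal moves → neither.

neither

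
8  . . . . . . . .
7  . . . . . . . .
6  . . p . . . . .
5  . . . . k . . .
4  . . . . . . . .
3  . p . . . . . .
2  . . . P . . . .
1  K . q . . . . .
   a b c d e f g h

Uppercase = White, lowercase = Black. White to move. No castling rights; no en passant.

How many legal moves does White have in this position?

0

White to move; king on a1.
In check: yes, from the black queen on c1.
Legal moves: none.
Count: 0.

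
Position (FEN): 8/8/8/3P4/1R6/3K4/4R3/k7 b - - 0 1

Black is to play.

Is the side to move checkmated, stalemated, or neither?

stalemate

Black to move; black king on a1.
In check: no.
King squares — b1: attacked by Rb4; a2: attacked by Re2; b2: attacked by Re2.
Legal moves for Black: none.
Not in check and no legal moves → stalemate.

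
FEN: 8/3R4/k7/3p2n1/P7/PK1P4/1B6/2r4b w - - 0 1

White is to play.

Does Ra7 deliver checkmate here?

After Ra7: black king on a6; in check: yes, from the white rook on a7.
Black has 2 legal replies: Kxa7, Kb6.
In check but a legal move exists → not checkmate.

no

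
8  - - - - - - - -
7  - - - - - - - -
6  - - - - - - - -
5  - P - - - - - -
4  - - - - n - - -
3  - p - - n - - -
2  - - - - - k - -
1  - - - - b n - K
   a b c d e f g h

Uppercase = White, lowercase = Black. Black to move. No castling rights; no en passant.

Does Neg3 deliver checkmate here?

yes

After Neg3: white king on h1; in check: yes, from the black knight on g3.
King squares — g1: attacked by Kf2; g2: attacked by Kf2; h2: attacked by Nf1.
White has no legal moves → checkmate.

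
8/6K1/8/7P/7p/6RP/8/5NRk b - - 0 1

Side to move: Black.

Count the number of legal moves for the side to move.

Black to move; king on h1.
In check: yes, from the white rook on g1.
Legal moves: none.
Count: 0.

0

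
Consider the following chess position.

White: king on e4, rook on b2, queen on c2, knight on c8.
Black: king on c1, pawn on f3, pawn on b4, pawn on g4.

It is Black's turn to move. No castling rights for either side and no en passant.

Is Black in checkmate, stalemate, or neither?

Black to move; black king on c1.
In check: yes, from the white queen on c2.
King squares — b1: attacked by Rb2; d1: attacked by Qc2; b2: attacked by Qc2; c2: attacked by Rb2; d2: attacked by Qc2.
Legal moves for Black: none.
In check with no legal moves → checkmate.

checkmate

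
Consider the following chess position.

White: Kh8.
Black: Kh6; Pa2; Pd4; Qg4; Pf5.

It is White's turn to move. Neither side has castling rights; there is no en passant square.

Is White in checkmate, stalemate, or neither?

stalemate

White to move; white king on h8.
In check: no.
King squares — g7: attacked by Qg4; h7: attacked by Kh6; g8: attacked by Qg4.
Legal moves for White: none.
Not in check and no legal moves → stalemate.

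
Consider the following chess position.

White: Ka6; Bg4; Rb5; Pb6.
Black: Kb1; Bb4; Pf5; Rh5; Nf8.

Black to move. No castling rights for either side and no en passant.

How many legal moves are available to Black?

19

Black to move; king on b1.
In check: no.
Legal moves: Nh7, Nd7, Ng6, Ne6, Rh8, Rh7, Rh6, Rg5, Rh4, Rh3, Rh2, Rh1, Kc2, Kb2, Ka2, Kc1, Ka1, fxg4, f4.
Count: 19.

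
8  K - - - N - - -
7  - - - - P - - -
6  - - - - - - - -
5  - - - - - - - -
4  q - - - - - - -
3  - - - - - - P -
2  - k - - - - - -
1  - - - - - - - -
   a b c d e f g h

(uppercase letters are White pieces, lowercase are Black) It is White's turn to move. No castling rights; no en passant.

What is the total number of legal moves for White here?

2

White to move; king on a8.
In check: yes, from the black queen on a4.
Legal moves: Kb8, Kb7.
Count: 2.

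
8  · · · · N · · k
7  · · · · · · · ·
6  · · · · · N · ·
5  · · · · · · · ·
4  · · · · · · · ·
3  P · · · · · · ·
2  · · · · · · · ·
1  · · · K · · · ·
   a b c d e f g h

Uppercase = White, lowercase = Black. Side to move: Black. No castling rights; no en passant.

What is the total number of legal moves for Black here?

0

Black to move; king on h8.
In check: no.
Legal moves: none.
Count: 0.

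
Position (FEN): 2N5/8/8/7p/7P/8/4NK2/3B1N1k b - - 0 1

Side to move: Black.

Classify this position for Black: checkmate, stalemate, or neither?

stalemate

Black to move; black king on h1.
In check: no.
King squares — g1: attacked by Ne2; g2: attacked by Kf2; h2: attacked by Nf1.
Legal moves for Black: none.
Not in check and no legal moves → stalemate.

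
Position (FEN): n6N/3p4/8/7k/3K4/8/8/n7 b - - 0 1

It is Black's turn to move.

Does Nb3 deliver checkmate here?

After Nb3: white king on d4; in check: yes, from the black knight on b3.
White has 7 legal replies: Ke5, Kd5, Ke4, Kc4, Ke3, Kd3, Kc3.
In check but a legal move exists → not checkmate.

no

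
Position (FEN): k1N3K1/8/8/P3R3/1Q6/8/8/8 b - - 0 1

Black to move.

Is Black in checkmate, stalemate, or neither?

Black to move; black king on a8.
In check: no.
King squares — a7: attacked by Nc8; b7: attacked by Qb4; b8: attacked by Qb4.
Legal moves for Black: none.
Not in check and no legal moves → stalemate.

stalemate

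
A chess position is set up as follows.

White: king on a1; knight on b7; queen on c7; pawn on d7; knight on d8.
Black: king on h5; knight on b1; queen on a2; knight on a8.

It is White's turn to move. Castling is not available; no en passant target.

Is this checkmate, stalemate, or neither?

neither

White to move; white king on a1.
In check: yes, from the black queen on a2.
Legal moves for White: Kxa2.
White is in check but has 1 legal move → neither.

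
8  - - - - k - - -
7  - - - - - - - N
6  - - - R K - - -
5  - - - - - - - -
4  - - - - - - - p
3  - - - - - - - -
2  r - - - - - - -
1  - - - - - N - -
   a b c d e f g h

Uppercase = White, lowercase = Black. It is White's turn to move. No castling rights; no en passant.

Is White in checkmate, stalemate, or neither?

neither

White to move; white king on e6.
In check: no.
Legal moves for White include: Nf8, Nf6+, Ng5, Kf6, Kf5, Ke5, Kd5, Rd8+, Rd7, Rc6, Rb6, Ra6, Rd5, Rd4, Rd3, Rd2, Rd1, Ng3, ... (list truncated; more exist).
White has legal moves and is not in check → neither.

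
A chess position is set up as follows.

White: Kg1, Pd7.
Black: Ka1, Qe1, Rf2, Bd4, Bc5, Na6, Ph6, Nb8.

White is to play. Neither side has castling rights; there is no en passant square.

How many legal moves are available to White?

0

White to move; king on g1.
In check: yes, from the black queen on e1.
Legal moves: none.
Count: 0.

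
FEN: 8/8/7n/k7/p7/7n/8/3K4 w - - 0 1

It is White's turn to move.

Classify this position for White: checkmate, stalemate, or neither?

neither

White to move; white king on d1.
In check: no.
Legal moves for White: Ke2, Kd2, Kc2, Ke1, Kc1.
White has 5 legal moves and is not in check → neither.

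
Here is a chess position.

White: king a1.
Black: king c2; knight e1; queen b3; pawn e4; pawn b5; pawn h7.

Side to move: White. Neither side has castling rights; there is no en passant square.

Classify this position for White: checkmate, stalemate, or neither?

stalemate

White to move; white king on a1.
In check: no.
King squares — b1: attacked by Kc2; a2: attacked by Qb3; b2: attacked by Kc2.
Legal moves for White: none.
Not in check and no legal moves → stalemate.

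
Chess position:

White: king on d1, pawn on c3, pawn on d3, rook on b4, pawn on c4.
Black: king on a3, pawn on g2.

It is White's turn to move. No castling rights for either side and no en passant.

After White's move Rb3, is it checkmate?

After Rb3: black king on a3; in check: yes, from the white rook on b3.
Black has 3 legal replies: Ka4, Kxb3, Ka2.
In check but a legal move exists → not checkmate.

no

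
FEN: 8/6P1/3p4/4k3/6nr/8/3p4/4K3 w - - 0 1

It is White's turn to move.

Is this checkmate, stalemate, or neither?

White to move; white king on e1.
In check: yes, from the black pawn on d2.
Legal moves for White: Ke2, Kxd2, Kf1, Kd1.
White is in check but has 4 legal moves → neither.

neither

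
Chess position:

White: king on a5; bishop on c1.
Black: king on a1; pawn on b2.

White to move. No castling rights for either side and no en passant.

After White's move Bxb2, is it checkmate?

After Bxb2: black king on a1; in check: yes, from the white bishop on b2.
Black has 3 legal replies: Kxb2, Ka2, Kb1.
In check but a legal move exists → not checkmate.

no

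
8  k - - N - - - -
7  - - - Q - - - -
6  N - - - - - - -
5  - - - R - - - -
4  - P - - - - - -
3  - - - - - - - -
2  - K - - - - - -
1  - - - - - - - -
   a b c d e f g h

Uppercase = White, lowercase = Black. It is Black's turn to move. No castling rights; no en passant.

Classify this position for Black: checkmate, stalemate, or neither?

stalemate

Black to move; black king on a8.
In check: no.
King squares — a7: attacked by Qd7; b7: attacked by Qd7; b8: attacked by Na6.
Legal moves for Black: none.
Not in check and no legal moves → stalemate.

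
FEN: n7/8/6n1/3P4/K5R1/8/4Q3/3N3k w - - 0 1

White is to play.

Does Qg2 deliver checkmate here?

yes

After Qg2: black king on h1; in check: yes, from the white queen on g2.
King squares — g1: attacked by Qg2; g2: attacked by Rg4; h2: attacked by Qg2.
Black has no legal moves → checkmate.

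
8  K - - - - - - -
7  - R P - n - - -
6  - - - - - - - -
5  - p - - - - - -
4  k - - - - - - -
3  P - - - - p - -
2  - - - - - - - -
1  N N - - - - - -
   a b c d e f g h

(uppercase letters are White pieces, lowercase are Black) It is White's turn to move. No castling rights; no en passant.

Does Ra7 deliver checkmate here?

yes

After Ra7: black king on a4; in check: yes, from the white rook on a7.
King squares — a3: attacked by Nb1; b3: attacked by Na1; b4: attacked by Pa3; a5: attacked by Ra7; b5: own pawn.
Black has no legal moves → checkmate.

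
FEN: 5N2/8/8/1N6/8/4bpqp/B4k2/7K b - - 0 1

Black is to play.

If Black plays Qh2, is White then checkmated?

no

After Qh2: white king on h1; in check: yes, from the black queen on h2.
White has 1 legal reply: Kxh2.
In check but a legal move exists → not checkmate.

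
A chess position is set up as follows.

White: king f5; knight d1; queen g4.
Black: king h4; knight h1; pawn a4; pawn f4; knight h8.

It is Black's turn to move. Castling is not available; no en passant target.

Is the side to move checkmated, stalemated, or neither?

checkmate

Black to move; black king on h4.
In check: yes, from the white queen on g4.
King squares — g3: attacked by Qg4; h3: attacked by Qg4; g4: attacked by Kf5; g5: attacked by Qg4; h5: attacked by Qg4.
Legal moves for Black: none.
In check with no legal moves → checkmate.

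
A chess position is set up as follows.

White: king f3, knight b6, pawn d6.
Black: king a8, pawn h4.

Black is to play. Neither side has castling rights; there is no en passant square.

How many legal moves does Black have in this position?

3

Black to move; king on a8.
In check: yes, from the white knight on b6.
Legal moves: Kb8, Kb7, Ka7.
Count: 3.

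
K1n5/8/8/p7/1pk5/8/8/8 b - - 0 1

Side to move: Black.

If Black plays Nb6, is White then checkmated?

After Nb6: white king on a8; in check: yes, from the black knight on b6.
White has 3 legal replies: Kb8, Kb7, Ka7.
In check but a legal move exists → not checkmate.

no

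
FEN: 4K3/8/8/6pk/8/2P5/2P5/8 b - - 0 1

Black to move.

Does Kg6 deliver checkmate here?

no

After Kg6: white king on e8; in check: no.
White is not in check, so this cannot be checkmate.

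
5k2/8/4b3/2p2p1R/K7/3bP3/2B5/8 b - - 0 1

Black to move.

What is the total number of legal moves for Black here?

Black to move; king on f8.
In check: no.
Legal moves: Kg8, Ke8, Kg7, Kf7, Ke7, Bg8, Bc8, Bf7, Bd7+, Bd5, Bec4, Bb3+, Ba2, Ba6, Bb5+, Be4, Bdc4, Be2, Bxc2+, Bf1, f4, c4.
Count: 22.

22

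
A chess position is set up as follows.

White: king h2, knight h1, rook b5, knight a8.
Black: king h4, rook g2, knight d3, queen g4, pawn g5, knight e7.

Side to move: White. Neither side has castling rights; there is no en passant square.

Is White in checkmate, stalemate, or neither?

checkmate

White to move; white king on h2.
In check: yes, from the black rook on g2.
King squares — g1: attacked by Rg2; h1: own knight; g2: attacked by Qg4; g3: attacked by Rg2; h3: attacked by Qg4.
Legal moves for White: none.
In check with no legal moves → checkmate.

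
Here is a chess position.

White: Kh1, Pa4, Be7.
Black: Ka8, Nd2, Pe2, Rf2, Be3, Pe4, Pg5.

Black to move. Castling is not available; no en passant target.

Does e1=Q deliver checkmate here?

After e1=Q: white king on h1; in check: yes, from the black queen on e1.
King squares — g1: attacked by Qe1; g2: attacked by Rf2; h2: attacked by Rf2.
White has no legal moves → checkmate.

yes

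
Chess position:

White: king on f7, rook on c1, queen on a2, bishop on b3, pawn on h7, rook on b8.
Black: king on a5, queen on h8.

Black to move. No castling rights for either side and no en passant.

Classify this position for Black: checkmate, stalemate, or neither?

Black to move; black king on a5.
In check: yes, from the white queen on a2.
King squares — a4: attacked by Qa2; b4: attacked by Rb8; b5: attacked by Rb8; a6: attacked by Qa2; b6: attacked by Rb8.
Legal moves for Black: none.
In check with no legal moves → checkmate.

checkmate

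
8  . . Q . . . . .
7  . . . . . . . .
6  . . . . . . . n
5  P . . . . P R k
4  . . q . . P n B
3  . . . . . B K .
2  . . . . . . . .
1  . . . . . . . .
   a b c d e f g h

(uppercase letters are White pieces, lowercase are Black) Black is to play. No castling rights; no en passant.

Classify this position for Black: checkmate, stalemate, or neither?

checkmate

Black to move; black king on h5.
In check: yes, from the white rook on g5.
King squares — g4: own knight; h4: attacked by Kg3; g5: attacked by Pf4; g6: attacked by Pf5; h6: own knight.
Legal moves for Black: none.
In check with no legal moves → checkmate.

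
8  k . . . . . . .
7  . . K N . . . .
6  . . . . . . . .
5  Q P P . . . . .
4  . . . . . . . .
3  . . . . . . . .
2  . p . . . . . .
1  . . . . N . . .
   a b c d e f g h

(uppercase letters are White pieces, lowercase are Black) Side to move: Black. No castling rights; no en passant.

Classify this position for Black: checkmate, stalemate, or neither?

checkmate

Black to move; black king on a8.
In check: yes, from the white queen on a5.
King squares — a7: attacked by Qa5; b7: attacked by Kc7; b8: attacked by Kc7.
Legal moves for Black: none.
In check with no legal moves → checkmate.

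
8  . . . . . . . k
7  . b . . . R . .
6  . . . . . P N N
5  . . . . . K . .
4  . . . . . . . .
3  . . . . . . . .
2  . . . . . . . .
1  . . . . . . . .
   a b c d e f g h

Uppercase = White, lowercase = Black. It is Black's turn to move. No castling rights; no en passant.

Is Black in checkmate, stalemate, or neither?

checkmate

Black to move; black king on h8.
In check: yes, from the white knight on g6.
King squares — g7: attacked by Pf6; h7: attacked by Rf7; g8: attacked by Nh6.
Legal moves for Black: none.
In check with no legal moves → checkmate.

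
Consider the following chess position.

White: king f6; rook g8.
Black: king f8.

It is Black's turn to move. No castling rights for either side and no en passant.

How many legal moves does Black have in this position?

1

Black to move; king on f8.
In check: yes, from the white rook on g8.
Legal moves: Kxg8.
Count: 1.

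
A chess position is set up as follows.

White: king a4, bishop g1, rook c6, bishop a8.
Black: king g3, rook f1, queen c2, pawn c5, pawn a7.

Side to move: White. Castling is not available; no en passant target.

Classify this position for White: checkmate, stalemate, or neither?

neither

White to move; white king on a4.
In check: yes, from the black queen on c2.
King squares — a3: available; b3: attacked by Qc2; b4: attacked by Pc5; a5: available; b5: available.
Legal moves for White: Kb5, Ka5, Ka3.
White is in check but has 3 legal moves → neither.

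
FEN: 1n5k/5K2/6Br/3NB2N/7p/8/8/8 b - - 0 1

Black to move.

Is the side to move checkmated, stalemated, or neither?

checkmate

Black to move; black king on h8.
In check: yes, from the white bishop on e5.
King squares — g7: attacked by Be5; h7: attacked by Bg6; g8: attacked by Kf7.
Legal moves for Black: none.
In check with no legal moves → checkmate.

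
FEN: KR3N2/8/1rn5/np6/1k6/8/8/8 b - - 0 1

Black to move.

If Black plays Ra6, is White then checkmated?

After Ra6: white king on a8; in check: yes, from the black rook on a6.
King squares — a7: attacked by Ra6; b7: attacked by Na5; b8: own rook.
White has no legal moves → checkmate.

yes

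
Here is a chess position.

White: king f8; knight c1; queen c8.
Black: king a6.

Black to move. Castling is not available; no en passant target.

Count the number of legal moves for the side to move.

4

Black to move; king on a6.
In check: yes, from the white queen on c8.
Legal moves: Ka7, Kb6, Kb5, Ka5.
Count: 4.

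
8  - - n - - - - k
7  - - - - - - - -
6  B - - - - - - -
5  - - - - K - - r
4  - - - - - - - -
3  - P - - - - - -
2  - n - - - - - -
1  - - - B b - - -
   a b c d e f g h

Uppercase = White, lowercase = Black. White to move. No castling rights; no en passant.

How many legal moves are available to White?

6

White to move; king on e5.
In check: yes, from the black rook on h5.
Legal moves: Kf6, Ke6, Kf4, Ke4, Kd4, Bxh5.
Count: 6.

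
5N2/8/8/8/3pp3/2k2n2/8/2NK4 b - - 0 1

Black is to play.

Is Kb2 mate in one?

no

After Kb2: white king on d1; in check: no.
White is not in check, so this cannot be checkmate.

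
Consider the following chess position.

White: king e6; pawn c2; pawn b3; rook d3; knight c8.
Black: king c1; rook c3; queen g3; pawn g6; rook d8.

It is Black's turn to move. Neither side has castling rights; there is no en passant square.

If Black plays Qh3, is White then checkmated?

no

After Qh3: white king on e6; in check: yes, from the black queen on h3.
White has 5 legal replies: Kf7, Ke7, Kf6, Ke5, Rxh3.
In check but a legal move exists → not checkmate.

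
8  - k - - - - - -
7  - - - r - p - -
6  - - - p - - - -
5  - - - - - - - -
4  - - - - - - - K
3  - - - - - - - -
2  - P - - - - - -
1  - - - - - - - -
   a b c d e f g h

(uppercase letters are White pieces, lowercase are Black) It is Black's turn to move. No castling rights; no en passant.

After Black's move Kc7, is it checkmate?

no

After Kc7: white king on h4; in check: no.
White is not in check, so this cannot be checkmate.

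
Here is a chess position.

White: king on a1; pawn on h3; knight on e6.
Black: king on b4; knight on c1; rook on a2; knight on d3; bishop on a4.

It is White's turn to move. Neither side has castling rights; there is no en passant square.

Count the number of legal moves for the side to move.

White to move; king on a1.
In check: yes, from the black rook on a2.
Legal moves: Kb1.
Count: 1.

1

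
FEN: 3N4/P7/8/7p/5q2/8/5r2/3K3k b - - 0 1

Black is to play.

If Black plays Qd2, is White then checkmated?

After Qd2: white king on d1; in check: yes, from the black queen on d2.
King squares — c1: attacked by Qd2; e1: attacked by Qd2; c2: attacked by Qd2; d2: attacked by Rf2; e2: attacked by Qd2.
White has no legal moves → checkmate.

yes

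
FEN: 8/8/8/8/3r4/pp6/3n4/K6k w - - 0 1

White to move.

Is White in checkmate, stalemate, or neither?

White to move; white king on a1.
In check: no.
King squares — b1: attacked by Nd2; a2: attacked by Pb3; b2: attacked by Pa3.
Legal moves for White: none.
Not in check and no legal moves → stalemate.

stalemate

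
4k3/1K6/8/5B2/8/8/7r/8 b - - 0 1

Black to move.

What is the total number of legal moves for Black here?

18

Black to move; king on e8.
In check: no.
Legal moves: Kf8, Kd8, Kf7, Ke7, Rh8, Rh7+, Rh6, Rh5, Rh4, Rh3, Rg2, Rf2, Re2, Rd2, Rc2, Rb2+, Ra2, Rh1.
Count: 18.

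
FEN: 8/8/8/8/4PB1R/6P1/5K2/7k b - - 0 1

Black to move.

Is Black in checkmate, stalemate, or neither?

Black to move; black king on h1.
In check: yes, from the white rook on h4.
King squares — g1: attacked by Kf2; g2: attacked by Kf2; h2: attacked by Rh4.
Legal moves for Black: none.
In check with no legal moves → checkmate.

checkmate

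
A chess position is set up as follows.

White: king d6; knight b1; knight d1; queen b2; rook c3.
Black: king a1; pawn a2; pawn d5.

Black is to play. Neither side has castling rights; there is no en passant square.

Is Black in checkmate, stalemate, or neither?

checkmate

Black to move; black king on a1.
In check: yes, from the white queen on b2.
King squares — b1: attacked by Qb2; a2: own pawn; b2: attacked by Nd1.
Legal moves for Black: none.
In check with no legal moves → checkmate.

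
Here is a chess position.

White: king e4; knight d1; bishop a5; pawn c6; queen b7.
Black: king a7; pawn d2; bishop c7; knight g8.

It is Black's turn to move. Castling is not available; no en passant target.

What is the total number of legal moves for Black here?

Black to move; king on a7.
In check: yes, from the white queen on b7.
Legal moves: none.
Count: 0.

0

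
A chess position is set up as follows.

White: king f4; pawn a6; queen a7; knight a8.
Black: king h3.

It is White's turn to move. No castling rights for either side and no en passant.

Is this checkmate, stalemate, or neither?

neither

White to move; white king on f4.
In check: no.
Legal moves for White include: Nc7, Nb6, Qb8, Qh7+, Qg7, Qf7, Qe7, Qd7+, Qc7, Qb7, Qb6, Qc5, Qd4, Qe3+, Qf2, Qg1, Kg5, Kf5, ... (list truncated; more exist).
White has legal moves and is not in check → neither.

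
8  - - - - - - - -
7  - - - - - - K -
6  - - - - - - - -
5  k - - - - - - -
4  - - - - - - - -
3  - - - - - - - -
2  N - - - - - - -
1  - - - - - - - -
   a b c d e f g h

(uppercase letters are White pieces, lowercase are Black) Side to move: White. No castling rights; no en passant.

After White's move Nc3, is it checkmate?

no

After Nc3: black king on a5; in check: no.
Black is not in check, so this cannot be checkmate.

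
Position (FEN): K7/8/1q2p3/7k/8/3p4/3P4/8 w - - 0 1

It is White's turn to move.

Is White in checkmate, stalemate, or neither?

stalemate

White to move; white king on a8.
In check: no.
King squares — a7: attacked by Qb6; b7: attacked by Qb6; b8: attacked by Qb6.
Legal moves for White: none.
Not in check and no legal moves → stalemate.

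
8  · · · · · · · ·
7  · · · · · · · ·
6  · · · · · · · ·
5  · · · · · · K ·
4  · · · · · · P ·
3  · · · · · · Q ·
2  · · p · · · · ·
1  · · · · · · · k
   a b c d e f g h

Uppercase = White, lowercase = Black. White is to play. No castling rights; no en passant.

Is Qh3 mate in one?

no

After Qh3: black king on h1; in check: yes, from the white queen on h3.
Black has 1 legal reply: Kg1.
In check but a legal move exists → not checkmate.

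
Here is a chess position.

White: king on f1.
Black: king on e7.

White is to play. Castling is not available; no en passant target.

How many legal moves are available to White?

5

White to move; king on f1.
In check: no.
Legal moves: Kg2, Kf2, Ke2, Kg1, Ke1.
Count: 5.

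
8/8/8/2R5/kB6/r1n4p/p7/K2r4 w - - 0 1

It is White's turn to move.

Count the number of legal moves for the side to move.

1

White to move; king on a1.
In check: yes, from the black rook on d1.
Legal moves: Kb2.
Count: 1.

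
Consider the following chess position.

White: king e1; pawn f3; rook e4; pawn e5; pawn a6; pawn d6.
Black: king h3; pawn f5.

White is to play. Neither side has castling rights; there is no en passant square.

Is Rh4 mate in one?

no

After Rh4: black king on h3; in check: yes, from the white rook on h4.
Black has 3 legal replies: Kxh4, Kg3, Kg2.
In check but a legal move exists → not checkmate.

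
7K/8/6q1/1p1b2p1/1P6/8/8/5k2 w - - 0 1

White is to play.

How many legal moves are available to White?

0

White to move; king on h8.
In check: no.
Legal moves: none.
Count: 0.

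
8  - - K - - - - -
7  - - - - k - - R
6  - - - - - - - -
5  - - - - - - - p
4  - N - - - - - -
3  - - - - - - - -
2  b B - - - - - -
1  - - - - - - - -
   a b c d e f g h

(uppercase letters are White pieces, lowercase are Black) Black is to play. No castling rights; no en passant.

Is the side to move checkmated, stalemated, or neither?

Black to move; black king on e7.
In check: yes, from the white rook on h7.
King squares — d6: available; e6: available; f6: attacked by Bb2; d7: attacked by Rh7; f7: attacked by Rh7; d8: attacked by Kc8; e8: available; f8: available.
Legal moves for Black: Kf8, Ke8, Ke6, Kd6, Bf7.
Black is in check but has 5 legal moves → neither.

neither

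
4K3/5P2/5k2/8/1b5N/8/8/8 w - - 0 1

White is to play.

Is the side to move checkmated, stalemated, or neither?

White to move; white king on e8.
In check: no.
Legal moves for White: Kd8, Kd7, Ng6, Nf5, Nf3, Ng2, f8=Q+, f8=R+, f8=B, f8=N.
White has 10 legal moves and is not in check → neither.

neither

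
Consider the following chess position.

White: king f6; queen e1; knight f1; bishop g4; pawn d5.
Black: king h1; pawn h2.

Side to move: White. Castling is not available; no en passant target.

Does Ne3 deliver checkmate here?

yes

After Ne3: black king on h1; in check: yes, from the white queen on e1.
King squares — g1: attacked by Qe1; g2: attacked by Ne3; h2: own pawn.
Black has no legal moves → checkmate.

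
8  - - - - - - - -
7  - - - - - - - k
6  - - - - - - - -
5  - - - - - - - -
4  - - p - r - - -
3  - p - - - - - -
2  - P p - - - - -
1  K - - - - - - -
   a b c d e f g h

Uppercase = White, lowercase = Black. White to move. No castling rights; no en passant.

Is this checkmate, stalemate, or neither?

White to move; white king on a1.
In check: no.
King squares — b1: attacked by Pc2; a2: attacked by Pb3; b2: own pawn.
Legal moves for White: none.
Not in check and no legal moves → stalemate.

stalemate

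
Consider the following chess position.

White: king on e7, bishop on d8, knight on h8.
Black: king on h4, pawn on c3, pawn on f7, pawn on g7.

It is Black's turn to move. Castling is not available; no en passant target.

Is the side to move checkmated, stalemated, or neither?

Black to move; black king on h4.
In check: no.
Legal moves for Black: Kh5, Kg5, Kg4, Kh3, Kg3, g6, f6, c2, g5, f5.
Black has 10 legal moves and is not in check → neither.

neither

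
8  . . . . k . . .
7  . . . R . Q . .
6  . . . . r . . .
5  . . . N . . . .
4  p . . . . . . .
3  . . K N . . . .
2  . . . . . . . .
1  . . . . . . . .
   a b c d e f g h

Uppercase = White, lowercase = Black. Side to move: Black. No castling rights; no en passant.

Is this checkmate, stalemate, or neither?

Black to move; black king on e8.
In check: yes, from the white queen on f7.
King squares — d7: attacked by Qf7; e7: attacked by Nd5; f7: attacked by Rd7; d8: attacked by Rd7; f8: attacked by Qf7.
Legal moves for Black: none.
In check with no legal moves → checkmate.

checkmate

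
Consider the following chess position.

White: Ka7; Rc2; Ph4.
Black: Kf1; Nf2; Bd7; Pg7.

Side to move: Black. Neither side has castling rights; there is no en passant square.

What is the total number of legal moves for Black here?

20

Black to move; king on f1.
In check: no.
Legal moves: Be8, Bc8, Be6, Bc6, Bf5, Bb5, Bg4, Ba4, Bh3, Ng4, Ne4, Nh3, Nd3, Nh1, Nd1, Kg2, Kg1, Ke1, g6, g5.
Count: 20.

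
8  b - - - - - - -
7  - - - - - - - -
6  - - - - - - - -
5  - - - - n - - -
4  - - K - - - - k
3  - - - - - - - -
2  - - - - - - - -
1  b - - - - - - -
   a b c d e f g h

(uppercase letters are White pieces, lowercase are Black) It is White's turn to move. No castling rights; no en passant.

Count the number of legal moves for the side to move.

4

White to move; king on c4.
In check: yes, from the black knight on e5.
Legal moves: Kc5, Kb5, Kb4, Kb3.
Count: 4.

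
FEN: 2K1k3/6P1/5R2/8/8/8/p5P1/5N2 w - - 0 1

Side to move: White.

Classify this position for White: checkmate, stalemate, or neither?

neither

White to move; white king on c8.
In check: no.
Legal moves for White include: Kb8, Kc7, Kb7, Rf8+, Rf7, Rh6, Rg6, Re6+, Rd6, Rc6, Rb6, Ra6, Rf5, Rf4, Rf3, Rf2, Ng3, Ne3, ... (list truncated; more exist).
White has legal moves and is not in check → neither.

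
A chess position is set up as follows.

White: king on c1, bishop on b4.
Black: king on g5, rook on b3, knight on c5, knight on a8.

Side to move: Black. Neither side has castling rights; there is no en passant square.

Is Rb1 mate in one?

After Rb1: white king on c1; in check: yes, from the black rook on b1.
White has 3 legal replies: Kd2, Kc2, Kxb1.
In check but a legal move exists → not checkmate.

no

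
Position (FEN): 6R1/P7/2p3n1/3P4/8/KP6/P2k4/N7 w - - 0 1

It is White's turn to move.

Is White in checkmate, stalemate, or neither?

neither

White to move; white king on a3.
In check: no.
Legal moves for White include: Rh8, Rf8, Re8, Rd8, Rc8, Rb8, Ra8, Rg7, Rxg6, Kb4, Ka4, Kb2, Nc2, dxc6, a8=Q, a8=R, a8=B, a8=N, ... (list truncated; more exist).
White has legal moves and is not in check → neither.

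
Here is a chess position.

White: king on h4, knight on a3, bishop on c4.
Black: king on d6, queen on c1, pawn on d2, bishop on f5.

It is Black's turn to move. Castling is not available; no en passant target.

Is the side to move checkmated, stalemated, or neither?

neither

Black to move; black king on d6.
In check: no.
Legal moves for Black include: Ke7, Kd7, Kc7, Kc6, Ke5, Kc5, Bc8, Bh7, Bd7, Bg6, Be6, Bg4, Be4, Bh3, Bd3, Bc2, Bb1, Qxc4+, ... (list truncated; more exist).
Black has legal moves and is not in check → neither.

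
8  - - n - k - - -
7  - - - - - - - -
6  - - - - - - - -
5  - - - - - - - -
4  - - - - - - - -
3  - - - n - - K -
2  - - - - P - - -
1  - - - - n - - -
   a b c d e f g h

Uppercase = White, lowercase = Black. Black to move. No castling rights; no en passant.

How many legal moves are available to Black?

Black to move; king on e8.
In check: no.
Legal moves: Kf8, Kd8, Kf7, Ke7, Kd7, Ne7, Na7, Nd6, Nb6, Ne5, Nc5, Nf4, Nb4, Nf2, Nb2, Nc1, Nf3, Ng2, Nc2.
Count: 19.

19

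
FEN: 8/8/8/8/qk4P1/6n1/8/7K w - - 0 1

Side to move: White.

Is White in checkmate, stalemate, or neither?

White to move; white king on h1.
In check: yes, from the black knight on g3.
Legal moves for White: Kh2, Kg2, Kg1.
White is in check but has 3 legal moves → neither.

neither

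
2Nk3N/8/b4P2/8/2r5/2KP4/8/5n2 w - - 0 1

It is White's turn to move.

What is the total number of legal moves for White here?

3

White to move; king on c3.
In check: yes, from the black rook on c4.
Legal moves: Kb3, Kb2, dxc4.
Count: 3.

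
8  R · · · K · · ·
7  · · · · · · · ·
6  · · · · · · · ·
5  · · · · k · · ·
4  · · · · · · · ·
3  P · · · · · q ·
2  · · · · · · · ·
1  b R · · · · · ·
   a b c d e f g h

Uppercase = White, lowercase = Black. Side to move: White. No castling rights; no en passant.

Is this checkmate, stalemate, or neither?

neither

White to move; white king on e8.
In check: no.
Legal moves for White include: Kf8, Kd8, Kf7, Ke7, Kd7, Rd8, Rc8, Rab8, Ra7, Ra6, Ra5+, Ra4, Rbb8, Rb7, Rb6, Rb5+, Rb4, Rb3, ... (list truncated; more exist).
White has legal moves and is not in check → neither.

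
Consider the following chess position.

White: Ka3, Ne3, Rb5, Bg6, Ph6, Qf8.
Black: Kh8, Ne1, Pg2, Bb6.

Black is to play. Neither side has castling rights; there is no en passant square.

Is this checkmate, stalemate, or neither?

Black to move; black king on h8.
In check: yes, from the white queen on f8.
King squares — g7: attacked by Ph6; h7: attacked by Bg6; g8: attacked by Qf8.
Legal moves for Black: none.
In check with no legal moves → checkmate.

checkmate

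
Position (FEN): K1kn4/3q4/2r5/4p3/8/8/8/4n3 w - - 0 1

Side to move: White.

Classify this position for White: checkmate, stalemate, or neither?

stalemate

White to move; white king on a8.
In check: no.
King squares — a7: attacked by Qd7; b7: attacked by Qd7; b8: attacked by Kc8.
Legal moves for White: none.
Not in check and no legal moves → stalemate.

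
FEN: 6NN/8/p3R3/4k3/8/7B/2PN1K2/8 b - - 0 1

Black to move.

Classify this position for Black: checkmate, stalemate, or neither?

neither

Black to move; black king on e5.
In check: yes, from the white rook on e6.
Legal moves for Black: Kd5, Kf4, Kd4.
Black is in check but has 3 legal moves → neither.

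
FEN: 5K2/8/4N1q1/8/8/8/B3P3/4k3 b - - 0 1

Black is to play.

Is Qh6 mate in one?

After Qh6: white king on f8; in check: yes, from the black queen on h6.
White has 5 legal replies: Kg8, Ke8, Kf7, Ke7, Ng7.
In check but a legal move exists → not checkmate.

no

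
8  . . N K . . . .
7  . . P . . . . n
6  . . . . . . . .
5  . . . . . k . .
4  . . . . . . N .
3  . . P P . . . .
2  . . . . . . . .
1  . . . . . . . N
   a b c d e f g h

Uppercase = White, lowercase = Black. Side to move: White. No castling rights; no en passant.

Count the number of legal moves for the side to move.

White to move; king on d8.
In check: no.
Legal moves: Ke8, Ke7, Kd7, Ne7+, Na7, Nd6+, Nb6, Nh6+, Nf6, Ne5, Ne3+, Nh2, Ngf2, Ng3+, Nhf2, d4, c4.
Count: 17.

17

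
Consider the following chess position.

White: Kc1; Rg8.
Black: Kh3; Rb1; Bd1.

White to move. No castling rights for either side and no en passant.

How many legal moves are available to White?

2

White to move; king on c1.
In check: yes, from the black rook on b1.
Legal moves: Kd2, Kxb1.
Count: 2.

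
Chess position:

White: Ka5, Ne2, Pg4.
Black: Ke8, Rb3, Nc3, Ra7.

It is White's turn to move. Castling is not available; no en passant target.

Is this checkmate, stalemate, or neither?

White to move; white king on a5.
In check: yes, from the black rook on a7.
King squares — a4: attacked by Nc3; b4: attacked by Rb3; b5: attacked by Rb3; a6: attacked by Ra7; b6: attacked by Rb3.
Legal moves for White: none.
In check with no legal moves → checkmate.

checkmate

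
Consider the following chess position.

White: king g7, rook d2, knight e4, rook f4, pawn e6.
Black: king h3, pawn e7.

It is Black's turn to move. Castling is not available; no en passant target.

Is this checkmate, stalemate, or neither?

Black to move; black king on h3.
In check: no.
King squares — g2: attacked by Rd2; h2: attacked by Rd2; g3: attacked by Ne4; g4: attacked by Rf4; h4: attacked by Rf4.
Legal moves for Black: none.
Not in check and no legal moves → stalemate.

stalemate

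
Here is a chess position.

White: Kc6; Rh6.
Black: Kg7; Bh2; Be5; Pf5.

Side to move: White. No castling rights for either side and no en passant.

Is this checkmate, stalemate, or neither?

neither

White to move; white king on c6.
In check: no.
Legal moves for White: Rh8, Rh7+, Rg6+, Rf6, Re6, Rd6, Rh5, Rh4, Rh3, Rxh2, Kd7, Kb7, Kb6, Kd5, Kc5, Kb5.
White has 16 legal moves and is not in check → neither.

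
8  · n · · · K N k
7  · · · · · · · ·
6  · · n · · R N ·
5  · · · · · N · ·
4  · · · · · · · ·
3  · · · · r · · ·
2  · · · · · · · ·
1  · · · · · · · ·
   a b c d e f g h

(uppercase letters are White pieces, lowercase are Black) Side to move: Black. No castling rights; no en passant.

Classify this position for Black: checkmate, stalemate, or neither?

Black to move; black king on h8.
In check: yes, from the white knight on g6.
Legal moves for Black: Kh7.
Black is in check but has 1 legal move → neither.

neither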